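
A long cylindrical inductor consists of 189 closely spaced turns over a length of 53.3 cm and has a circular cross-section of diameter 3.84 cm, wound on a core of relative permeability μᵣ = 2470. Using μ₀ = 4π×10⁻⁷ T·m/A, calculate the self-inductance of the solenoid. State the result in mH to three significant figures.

A = π(d/2)² = π(1.920×10^-2 m)² = 1.158×10^-3 m².
For a long solenoid, L = μ₀μᵣN²A/ℓ.
L = (4π×10⁻⁷)(2470)(189)²(1.158×10^-3)/(0.533 m) = 0.2409 H.

L ≈ 241 mH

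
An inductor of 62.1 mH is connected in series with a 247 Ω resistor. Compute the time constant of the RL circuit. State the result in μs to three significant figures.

τ ≈ 251 μs

τ = L/R = (6.210×10^-2 H)/(247 Ω) = 2.514×10^-4 s.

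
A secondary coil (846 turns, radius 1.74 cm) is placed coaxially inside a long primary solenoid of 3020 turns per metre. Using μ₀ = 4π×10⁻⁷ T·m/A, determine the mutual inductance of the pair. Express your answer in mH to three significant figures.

The outer solenoid produces a uniform field B₁ = μ₀n₁I₁ across the inner coil,
so the flux linkage is N₂Φ = N₂B₁A₂ = μ₀n₁N₂A₂·I₁, giving M = μ₀n₁N₂A₂.
A₂ = πr² = π(1.740×10^-2 m)² = 9.511×10^-4 m².
M = (4π×10⁻⁷)(3020)(846)(9.511×10^-4) = 3.054×10^-3 H.

M ≈ 3.05 mH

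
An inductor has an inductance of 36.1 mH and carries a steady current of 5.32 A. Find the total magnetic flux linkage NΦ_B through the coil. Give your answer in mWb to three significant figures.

From L = NΦ_B/I, the flux linkage is NΦ_B = LI.
NΦ_B = (3.610×10^-2 H)(5.32 A) = 0.1921 Wb.

NΦ_B ≈ 192 mWb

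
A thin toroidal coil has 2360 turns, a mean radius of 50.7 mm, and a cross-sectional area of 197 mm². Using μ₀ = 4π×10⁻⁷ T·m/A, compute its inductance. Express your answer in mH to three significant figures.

For a thin toroid, L = μ₀N²A/(2πR).
L = (4π×10⁻⁷)(2360)²(1.970×10^-4) / (2π×5.070×10^-2 m) = 4.328×10^-3 H.

L ≈ 4.33 mH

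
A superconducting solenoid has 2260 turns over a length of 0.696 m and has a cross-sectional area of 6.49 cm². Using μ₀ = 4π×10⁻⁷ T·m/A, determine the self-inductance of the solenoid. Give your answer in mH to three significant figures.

A = 6.49 cm² = 6.490×10^-4 m².
For a long solenoid, L = μ₀N²A/ℓ.
L = (4π×10⁻⁷)(2260)²(6.490×10^-4)/(0.696 m) = 5.98497×10^-3 H.

L ≈ 5.98 mH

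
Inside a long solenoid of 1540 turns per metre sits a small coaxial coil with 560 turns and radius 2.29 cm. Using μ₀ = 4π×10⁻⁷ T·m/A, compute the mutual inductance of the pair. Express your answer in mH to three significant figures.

The outer solenoid produces a uniform field B₁ = μ₀n₁I₁ across the inner coil,
so the flux linkage is N₂Φ = N₂B₁A₂ = μ₀n₁N₂A₂·I₁, giving M = μ₀n₁N₂A₂.
A₂ = πr² = π(2.290×10^-2 m)² = 1.647×10^-3 m².
M = (4π×10⁻⁷)(1540)(560)(1.647×10^-3) = 1.785×10^-3 H.

M ≈ 1.79 mH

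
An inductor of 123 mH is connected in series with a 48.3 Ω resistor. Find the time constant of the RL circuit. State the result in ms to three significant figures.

τ = L/R = (0.123 H)/(48.3 Ω) = 2.547×10^-3 s.

τ ≈ 2.55 ms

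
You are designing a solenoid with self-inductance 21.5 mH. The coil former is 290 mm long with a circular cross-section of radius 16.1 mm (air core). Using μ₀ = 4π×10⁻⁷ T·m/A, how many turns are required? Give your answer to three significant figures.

A = πr² = π(1.610×10^-2 m)² = 8.143×10^-4 m².
From L = μ₀N²A/ℓ, N = √(Lℓ / (μ₀A)).
N = √[(2.150×10^-2)(0.29) / ((4π×10⁻⁷)×8.143×10^-4)] = √(6.093×10^6) ≈ 2468.4.

N ≈ 2470 turns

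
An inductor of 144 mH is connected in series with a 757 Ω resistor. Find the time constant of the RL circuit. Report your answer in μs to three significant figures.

τ ≈ 190 μs

τ = L/R = (0.144 H)/(757 Ω) = 1.902×10^-4 s.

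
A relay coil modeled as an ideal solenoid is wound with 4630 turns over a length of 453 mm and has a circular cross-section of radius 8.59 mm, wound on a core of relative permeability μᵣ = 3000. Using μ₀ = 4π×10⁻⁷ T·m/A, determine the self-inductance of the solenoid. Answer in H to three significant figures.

L ≈ 41.4 H

A = πr² = π(8.590×10^-3 m)² = 2.318×10^-4 m².
For a long solenoid, L = μ₀μᵣN²A/ℓ.
L = (4π×10⁻⁷)(3000)(4630)²(2.318×10^-4)/(0.453 m) = 41.36 H.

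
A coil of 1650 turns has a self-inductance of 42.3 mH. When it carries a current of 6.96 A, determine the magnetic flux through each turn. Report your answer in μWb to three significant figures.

From L = NΦ_B/I, the flux per turn is Φ_B = LI/N.
Φ_B = (4.230×10^-2 H)(6.96 A)/1650 = 1.784×10^-4 Wb.

Φ_B ≈ 178 μWb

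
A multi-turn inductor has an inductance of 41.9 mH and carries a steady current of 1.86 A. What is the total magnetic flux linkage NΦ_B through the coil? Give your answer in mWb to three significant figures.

From L = NΦ_B/I, the flux linkage is NΦ_B = LI.
NΦ_B = (4.190×10^-2 H)(1.86 A) = 7.793×10^-2 Wb.

NΦ_B ≈ 77.9 mWb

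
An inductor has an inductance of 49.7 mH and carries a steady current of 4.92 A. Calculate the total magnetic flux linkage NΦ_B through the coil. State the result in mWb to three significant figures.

From L = NΦ_B/I, the flux linkage is NΦ_B = LI.
NΦ_B = (4.970×10^-2 H)(4.92 A) = 0.2445 Wb.

NΦ_B ≈ 245 mWb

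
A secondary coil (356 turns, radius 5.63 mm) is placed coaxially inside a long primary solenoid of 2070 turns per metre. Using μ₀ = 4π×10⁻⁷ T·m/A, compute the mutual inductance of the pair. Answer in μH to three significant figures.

M ≈ 92.2 μH

The outer solenoid produces a uniform field B₁ = μ₀n₁I₁ across the inner coil,
so the flux linkage is N₂Φ = N₂B₁A₂ = μ₀n₁N₂A₂·I₁, giving M = μ₀n₁N₂A₂.
A₂ = πr² = π(5.630×10^-3 m)² = 9.958×10^-5 m².
M = (4π×10⁻⁷)(2070)(356)(9.958×10^-5) = 9.221×10^-5 H.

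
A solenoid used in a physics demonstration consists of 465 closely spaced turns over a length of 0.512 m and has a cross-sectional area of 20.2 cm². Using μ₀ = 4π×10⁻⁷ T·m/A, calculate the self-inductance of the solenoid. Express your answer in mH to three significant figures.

A = 20.2 cm² = 2.020×10^-3 m².
For a long solenoid, L = μ₀N²A/ℓ.
L = (4π×10⁻⁷)(465)²(2.020×10^-3)/(0.512 m) = 1.072×10^-3 H.

L ≈ 1.07 mH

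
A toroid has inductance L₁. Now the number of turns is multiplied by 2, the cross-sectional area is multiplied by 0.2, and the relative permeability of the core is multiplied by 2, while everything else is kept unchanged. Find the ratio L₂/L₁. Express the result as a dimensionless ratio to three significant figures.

L₂/L₁ = 1.60

For a toroid, L ∝ μᵣN²A/R.
L₂/L₁ = (2)^2 × (0.2) × (2) = 1.60.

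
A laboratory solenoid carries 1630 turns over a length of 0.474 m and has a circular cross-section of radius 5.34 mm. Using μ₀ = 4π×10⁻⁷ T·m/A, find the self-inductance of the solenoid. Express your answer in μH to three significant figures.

A = πr² = π(5.340×10^-3 m)² = 8.958×10^-5 m².
For a long solenoid, L = μ₀N²A/ℓ.
L = (4π×10⁻⁷)(1630)²(8.958×10^-5)/(0.474 m) = 6.310×10^-4 H.

L ≈ 631 μH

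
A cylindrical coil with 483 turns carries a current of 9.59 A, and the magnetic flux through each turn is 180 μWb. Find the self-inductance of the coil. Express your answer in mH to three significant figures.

L ≈ 9.07 mH

Self-inductance is defined by L = NΦ_B/I (flux linkage over current).
L = (483)(1.800×10^-4 Wb)/(9.59 A) = 9.066×10^-3 H.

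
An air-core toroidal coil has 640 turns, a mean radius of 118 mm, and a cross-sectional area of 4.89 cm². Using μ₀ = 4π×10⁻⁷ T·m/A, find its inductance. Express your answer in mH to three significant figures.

For a thin toroid, L = μ₀N²A/(2πR).
L = (4π×10⁻⁷)(640)²(4.890×10^-4) / (2π×0.118 m) = 3.3948×10^-4 H.

L ≈ 0.339 mH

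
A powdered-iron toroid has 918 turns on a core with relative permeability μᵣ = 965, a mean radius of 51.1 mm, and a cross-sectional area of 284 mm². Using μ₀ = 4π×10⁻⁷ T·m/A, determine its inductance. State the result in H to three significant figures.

L ≈ 0.904 H

For a thin toroid, L = μ₀μᵣN²A/(2πR).
L = (4π×10⁻⁷)(965)(918)²(2.840×10^-4) / (2π×5.110×10^-2 m) = 0.9039 H.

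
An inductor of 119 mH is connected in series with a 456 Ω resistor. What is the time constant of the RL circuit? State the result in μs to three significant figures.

τ ≈ 261 μs

τ = L/R = (0.119 H)/(456 Ω) = 2.610×10^-4 s.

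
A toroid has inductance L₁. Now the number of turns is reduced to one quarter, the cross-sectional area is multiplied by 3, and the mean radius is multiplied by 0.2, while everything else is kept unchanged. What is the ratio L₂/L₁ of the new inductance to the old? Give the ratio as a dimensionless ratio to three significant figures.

L₂/L₁ = 0.938

For a toroid, L ∝ μᵣN²A/R.
L₂/L₁ = (0.25)^2 × (3) × (0.2)^-1 = 0.938.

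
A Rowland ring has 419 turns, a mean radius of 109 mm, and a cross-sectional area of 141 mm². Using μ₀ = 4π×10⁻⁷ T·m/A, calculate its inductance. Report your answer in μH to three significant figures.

For a thin toroid, L = μ₀N²A/(2πR).
L = (4π×10⁻⁷)(419)²(1.410×10^-4) / (2π×0.109 m) = 4.542×10^-5 H.

L ≈ 45.4 μH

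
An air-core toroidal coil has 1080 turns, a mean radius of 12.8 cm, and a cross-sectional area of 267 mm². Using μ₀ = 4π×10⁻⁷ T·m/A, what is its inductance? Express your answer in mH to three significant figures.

L ≈ 0.487 mH

For a thin toroid, L = μ₀N²A/(2πR).
L = (4π×10⁻⁷)(1080)²(2.670×10^-4) / (2π×0.128 m) = 4.866×10^-4 H.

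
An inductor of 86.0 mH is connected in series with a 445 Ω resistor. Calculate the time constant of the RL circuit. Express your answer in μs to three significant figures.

τ ≈ 193 μs

τ = L/R = (8.600×10^-2 H)/(445 Ω) = 1.933×10^-4 s.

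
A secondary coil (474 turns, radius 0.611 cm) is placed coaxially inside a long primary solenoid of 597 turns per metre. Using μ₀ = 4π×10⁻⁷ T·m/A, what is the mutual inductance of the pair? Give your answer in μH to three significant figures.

The outer solenoid produces a uniform field B₁ = μ₀n₁I₁ across the inner coil,
so the flux linkage is N₂Φ = N₂B₁A₂ = μ₀n₁N₂A₂·I₁, giving M = μ₀n₁N₂A₂.
A₂ = πr² = π(6.110×10^-3 m)² = 1.173×10^-4 m².
M = (4π×10⁻⁷)(597)(474)(1.173×10^-4) = 4.171×10^-5 H.

M ≈ 41.7 μH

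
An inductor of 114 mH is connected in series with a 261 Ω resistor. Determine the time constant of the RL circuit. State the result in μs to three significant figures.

τ = L/R = (0.114 H)/(261 Ω) = 4.368×10^-4 s.

τ ≈ 437 μs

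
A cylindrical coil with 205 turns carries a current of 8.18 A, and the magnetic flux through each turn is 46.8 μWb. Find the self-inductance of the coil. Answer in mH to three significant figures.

Self-inductance is defined by L = NΦ_B/I (flux linkage over current).
L = (205)(4.680×10^-5 Wb)/(8.18 A) = 1.173×10^-3 H.

L ≈ 1.17 mH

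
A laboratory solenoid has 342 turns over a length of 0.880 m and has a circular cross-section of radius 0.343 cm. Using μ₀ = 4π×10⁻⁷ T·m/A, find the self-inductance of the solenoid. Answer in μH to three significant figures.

L ≈ 6.17 μH

A = πr² = π(3.430×10^-3 m)² = 3.696×10^-5 m².
For a long solenoid, L = μ₀N²A/ℓ.
L = (4π×10⁻⁷)(342)²(3.696×10^-5)/(0.88 m) = 6.173×10^-6 H.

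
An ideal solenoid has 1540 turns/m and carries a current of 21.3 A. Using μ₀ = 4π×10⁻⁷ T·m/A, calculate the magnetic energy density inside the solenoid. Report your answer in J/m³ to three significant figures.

B = μ₀nI = (4π×10⁻⁷)(1.540×10^3)(21.3) = 4.122×10^-2 T.
u = B²/(2μ₀) = (4.122×10^-2)²/(2×4π×10⁻⁷) = 676.1 J/m³.

u ≈ 676 J/m³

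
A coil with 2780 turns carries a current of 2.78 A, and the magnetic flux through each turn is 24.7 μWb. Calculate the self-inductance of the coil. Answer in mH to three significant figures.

L ≈ 24.7 mH

Self-inductance is defined by L = NΦ_B/I (flux linkage over current).
L = (2780)(2.470×10^-5 Wb)/(2.78 A) = 2.470×10^-2 H.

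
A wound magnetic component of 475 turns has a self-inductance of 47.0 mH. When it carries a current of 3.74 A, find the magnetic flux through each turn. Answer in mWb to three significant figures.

Φ_B ≈ 0.370 mWb

From L = NΦ_B/I, the flux per turn is Φ_B = LI/N.
Φ_B = (4.700×10^-2 H)(3.74 A)/475 = 3.701×10^-4 Wb.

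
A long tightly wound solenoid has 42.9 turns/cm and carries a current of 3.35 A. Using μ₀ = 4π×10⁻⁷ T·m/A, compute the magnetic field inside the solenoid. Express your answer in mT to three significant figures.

Inside a long solenoid, B = μ₀nI.
B = (4π×10⁻⁷)(4.290×10^3 m⁻¹)(3.35 A) = 1.806×10^-2 T.

B ≈ 18.1 mT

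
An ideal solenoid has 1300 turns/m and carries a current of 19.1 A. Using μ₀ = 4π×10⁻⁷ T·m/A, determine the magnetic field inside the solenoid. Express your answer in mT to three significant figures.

B ≈ 31.2 mT

Inside a long solenoid, B = μ₀nI.
B = (4π×10⁻⁷)(1.300×10^3 m⁻¹)(19.1 A) = 3.120×10^-2 T.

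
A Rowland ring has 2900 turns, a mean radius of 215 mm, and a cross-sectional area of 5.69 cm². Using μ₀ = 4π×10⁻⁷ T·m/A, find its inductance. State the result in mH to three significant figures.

L ≈ 4.45 mH

For a thin toroid, L = μ₀N²A/(2πR).
L = (4π×10⁻⁷)(2900)²(5.690×10^-4) / (2π×0.215 m) = 4.451×10^-3 H.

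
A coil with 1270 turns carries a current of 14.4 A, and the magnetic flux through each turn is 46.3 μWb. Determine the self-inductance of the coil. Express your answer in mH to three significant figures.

L ≈ 4.08 mH

Self-inductance is defined by L = NΦ_B/I (flux linkage over current).
L = (1270)(4.630×10^-5 Wb)/(14.4 A) = 4.083×10^-3 H.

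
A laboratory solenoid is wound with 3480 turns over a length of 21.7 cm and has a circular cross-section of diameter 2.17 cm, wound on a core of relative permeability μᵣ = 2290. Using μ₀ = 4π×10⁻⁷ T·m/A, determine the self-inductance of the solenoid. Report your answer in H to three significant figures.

L ≈ 59.4 H

A = π(d/2)² = π(1.085×10^-2 m)² = 3.698×10^-4 m².
For a long solenoid, L = μ₀μᵣN²A/ℓ.
L = (4π×10⁻⁷)(2290)(3480)²(3.698×10^-4)/(0.217 m) = 59.4 H.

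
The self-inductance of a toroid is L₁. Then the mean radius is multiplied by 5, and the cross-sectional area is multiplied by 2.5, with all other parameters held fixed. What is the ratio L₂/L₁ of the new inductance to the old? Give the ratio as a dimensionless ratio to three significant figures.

For a toroid, L ∝ μᵣN²A/R.
L₂/L₁ = (5)^-1 × (2.5) = 0.500.

L₂/L₁ = 0.500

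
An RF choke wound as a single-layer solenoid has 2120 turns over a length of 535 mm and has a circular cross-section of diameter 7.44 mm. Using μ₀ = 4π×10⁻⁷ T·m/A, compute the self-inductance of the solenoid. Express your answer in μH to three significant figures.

L ≈ 459 μH

A = π(d/2)² = π(3.720×10^-3 m)² = 4.347×10^-5 m².
For a long solenoid, L = μ₀N²A/ℓ.
L = (4π×10⁻⁷)(2120)²(4.347×10^-5)/(0.535 m) = 4.589×10^-4 H.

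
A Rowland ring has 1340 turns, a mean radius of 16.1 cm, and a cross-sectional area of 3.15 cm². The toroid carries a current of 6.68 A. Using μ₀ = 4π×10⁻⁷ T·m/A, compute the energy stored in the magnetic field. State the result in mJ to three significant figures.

U ≈ 15.7 mJ

L = μ₀N²A/(2πR) = (4π×10⁻⁷)(1340)²(3.150×10^-4)/(2π×0.161) = 7.026×10^-4 H.
U = ½LI² = ½(7.026×10^-4)(6.68)² = 1.568×10^-2 J.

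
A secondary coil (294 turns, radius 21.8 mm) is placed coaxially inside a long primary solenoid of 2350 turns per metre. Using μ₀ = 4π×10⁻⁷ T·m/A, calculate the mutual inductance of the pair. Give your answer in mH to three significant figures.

The outer solenoid produces a uniform field B₁ = μ₀n₁I₁ across the inner coil,
so the flux linkage is N₂Φ = N₂B₁A₂ = μ₀n₁N₂A₂·I₁, giving M = μ₀n₁N₂A₂.
A₂ = πr² = π(2.180×10^-2 m)² = 1.493×10^-3 m².
M = (4π×10⁻⁷)(2350)(294)(1.493×10^-3) = 1.296×10^-3 H.

M ≈ 1.30 mH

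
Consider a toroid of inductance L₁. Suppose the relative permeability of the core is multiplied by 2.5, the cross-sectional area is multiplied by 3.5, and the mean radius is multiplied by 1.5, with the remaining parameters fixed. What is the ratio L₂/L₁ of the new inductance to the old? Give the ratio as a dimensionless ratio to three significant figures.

L₂/L₁ = 5.83

For a toroid, L ∝ μᵣN²A/R.
L₂/L₁ = (2.5) × (3.5) × (1.5)^-1 = 5.83.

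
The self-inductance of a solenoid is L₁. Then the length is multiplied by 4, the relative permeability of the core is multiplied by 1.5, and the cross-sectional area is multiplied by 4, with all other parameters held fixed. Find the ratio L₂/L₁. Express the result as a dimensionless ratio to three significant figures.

L₂/L₁ = 1.50

For a solenoid, L ∝ μᵣN²A/ℓ.
L₂/L₁ = (4)^-1 × (1.5) × (4) = 1.50.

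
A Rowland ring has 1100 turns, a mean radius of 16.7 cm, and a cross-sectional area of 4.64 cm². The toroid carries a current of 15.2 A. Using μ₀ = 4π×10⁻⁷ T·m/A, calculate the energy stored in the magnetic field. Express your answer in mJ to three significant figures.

L = μ₀N²A/(2πR) = (4π×10⁻⁷)(1100)²(4.640×10^-4)/(2π×0.167) = 6.724×10^-4 H.
U = ½LI² = ½(6.724×10^-4)(15.2)² = 7.767×10^-2 J.

U ≈ 77.7 mJ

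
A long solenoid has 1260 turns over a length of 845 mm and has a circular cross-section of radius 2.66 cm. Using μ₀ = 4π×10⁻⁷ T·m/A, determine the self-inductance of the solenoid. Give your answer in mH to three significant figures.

A = πr² = π(2.660×10^-2 m)² = 2.223×10^-3 m².
For a long solenoid, L = μ₀N²A/ℓ.
L = (4π×10⁻⁷)(1260)²(2.223×10^-3)/(0.845 m) = 5.248×10^-3 H.

L ≈ 5.25 mH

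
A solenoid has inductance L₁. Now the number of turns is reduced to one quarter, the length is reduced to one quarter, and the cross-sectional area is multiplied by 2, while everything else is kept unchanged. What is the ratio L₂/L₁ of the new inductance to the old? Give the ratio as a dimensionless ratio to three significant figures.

L₂/L₁ = 0.500

For a solenoid, L ∝ μᵣN²A/ℓ.
L₂/L₁ = (0.25)^2 × (0.25)^-1 × (2) = 0.500.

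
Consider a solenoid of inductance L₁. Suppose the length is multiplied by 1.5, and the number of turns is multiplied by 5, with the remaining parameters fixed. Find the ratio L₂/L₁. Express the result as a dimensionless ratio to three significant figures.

For a solenoid, L ∝ μᵣN²A/ℓ.
L₂/L₁ = (1.5)^-1 × (5)^2 = 16.7.

L₂/L₁ = 16.7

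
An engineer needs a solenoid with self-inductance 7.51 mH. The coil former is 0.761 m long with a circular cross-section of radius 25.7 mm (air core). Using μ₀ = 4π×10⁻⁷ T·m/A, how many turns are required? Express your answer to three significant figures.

N ≈ 1480 turns

A = πr² = π(2.570×10^-2 m)² = 2.07499×10^-3 m².
From L = μ₀N²A/ℓ, N = √(Lℓ / (μ₀A)).
N = √[(7.510×10^-3)(0.761) / ((4π×10⁻⁷)×2.07499×10^-3)] = √(2.192×10^6) ≈ 1480.5.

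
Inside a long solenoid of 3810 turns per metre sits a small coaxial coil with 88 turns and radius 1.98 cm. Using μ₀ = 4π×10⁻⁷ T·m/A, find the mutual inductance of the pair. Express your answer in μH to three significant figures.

The outer solenoid produces a uniform field B₁ = μ₀n₁I₁ across the inner coil,
so the flux linkage is N₂Φ = N₂B₁A₂ = μ₀n₁N₂A₂·I₁, giving M = μ₀n₁N₂A₂.
A₂ = πr² = π(1.980×10^-2 m)² = 1.232×10^-3 m².
M = (4π×10⁻⁷)(3810)(88)(1.232×10^-3) = 5.189×10^-4 H.

M ≈ 519 μH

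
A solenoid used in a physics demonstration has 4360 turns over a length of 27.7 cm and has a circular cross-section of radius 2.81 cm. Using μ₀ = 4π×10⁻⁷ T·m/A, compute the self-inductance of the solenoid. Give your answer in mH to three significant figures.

L ≈ 214 mH

A = πr² = π(2.810×10^-2 m)² = 2.481×10^-3 m².
For a long solenoid, L = μ₀N²A/ℓ.
L = (4π×10⁻⁷)(4360)²(2.481×10^-3)/(0.277 m) = 0.2139 H.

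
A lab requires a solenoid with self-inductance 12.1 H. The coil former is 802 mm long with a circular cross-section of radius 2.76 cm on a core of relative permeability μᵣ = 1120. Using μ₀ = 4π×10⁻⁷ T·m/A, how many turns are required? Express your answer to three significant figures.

A = πr² = π(2.760×10^-2 m)² = 2.393×10^-3 m².
From L = μ₀μᵣN²A/ℓ, N = √(Lℓ / (μ₀μᵣA)).
N = √[(12.1)(0.802) / ((4π×10⁻⁷)(1120)×2.393×10^-3)] = √(2.881×10^6) ≈ 1697.4.

N ≈ 1700 turns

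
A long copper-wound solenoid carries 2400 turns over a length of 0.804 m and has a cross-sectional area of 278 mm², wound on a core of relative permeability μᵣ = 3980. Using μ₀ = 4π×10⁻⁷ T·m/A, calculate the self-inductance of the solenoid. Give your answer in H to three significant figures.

A = 278 mm² = 2.780×10^-4 m².
For a long solenoid, L = μ₀μᵣN²A/ℓ.
L = (4π×10⁻⁷)(3980)(2400)²(2.780×10^-4)/(0.804 m) = 9.961 H.

L ≈ 9.96 H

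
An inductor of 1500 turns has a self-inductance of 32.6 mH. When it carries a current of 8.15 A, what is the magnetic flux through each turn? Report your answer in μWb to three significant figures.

From L = NΦ_B/I, the flux per turn is Φ_B = LI/N.
Φ_B = (3.260×10^-2 H)(8.15 A)/1500 = 1.771×10^-4 Wb.

Φ_B ≈ 177 μWb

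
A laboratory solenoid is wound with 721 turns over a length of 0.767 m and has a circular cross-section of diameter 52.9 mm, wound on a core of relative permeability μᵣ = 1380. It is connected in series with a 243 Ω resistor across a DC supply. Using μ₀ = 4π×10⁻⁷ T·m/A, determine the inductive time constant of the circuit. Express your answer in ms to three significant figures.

τ ≈ 10.6 ms

A = π(d/2)² = π(2.645×10^-2 m)² = 2.198×10^-3 m².
L = μ₀μᵣN²A/ℓ = (4π×10⁻⁷)(1380)(721)²(2.198×10^-3)/(0.767) = 2.583 H.
τ = L/R = (2.583)/(243) = 1.063×10^-2 s.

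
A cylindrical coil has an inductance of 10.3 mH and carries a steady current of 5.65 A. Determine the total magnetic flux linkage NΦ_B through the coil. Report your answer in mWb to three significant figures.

NΦ_B ≈ 58.2 mWb

From L = NΦ_B/I, the flux linkage is NΦ_B = LI.
NΦ_B = (1.030×10^-2 H)(5.65 A) = 5.820×10^-2 Wb.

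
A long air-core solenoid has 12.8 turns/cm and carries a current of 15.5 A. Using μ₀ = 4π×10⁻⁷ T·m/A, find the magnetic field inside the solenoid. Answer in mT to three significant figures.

B ≈ 24.9 mT

Inside a long solenoid, B = μ₀nI.
B = (4π×10⁻⁷)(1.280×10^3 m⁻¹)(15.5 A) = 2.493×10^-2 T.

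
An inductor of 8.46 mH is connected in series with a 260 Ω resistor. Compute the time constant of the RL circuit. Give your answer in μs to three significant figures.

τ = L/R = (8.460×10^-3 H)/(260 Ω) = 3.254×10^-5 s.

τ ≈ 32.5 μs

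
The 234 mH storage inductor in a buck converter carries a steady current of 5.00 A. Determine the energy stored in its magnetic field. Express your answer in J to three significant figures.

Stored magnetic energy: U = ½LI².
U = ½(0.234 H)(5.00 A)² = 2.925 J.

U ≈ 2.93 J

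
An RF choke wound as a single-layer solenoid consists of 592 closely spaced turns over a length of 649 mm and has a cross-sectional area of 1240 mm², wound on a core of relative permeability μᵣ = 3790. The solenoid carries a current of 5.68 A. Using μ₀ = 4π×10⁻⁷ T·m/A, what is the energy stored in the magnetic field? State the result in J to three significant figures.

U ≈ 51.4 J

A = 1240 mm² = 1.240×10^-3 m².
L = μ₀μᵣN²A/ℓ = (4π×10⁻⁷)(3790)(592)²(1.240×10^-3)/(0.649) = 3.189 H.
U = ½LI² = ½(3.189)(5.68)² = 51.44 J.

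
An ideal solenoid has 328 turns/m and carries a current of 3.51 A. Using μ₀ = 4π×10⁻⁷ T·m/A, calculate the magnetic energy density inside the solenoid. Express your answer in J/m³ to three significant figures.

B = μ₀nI = (4π×10⁻⁷)(328)(3.51) = 1.447×10^-3 T.
u = B²/(2μ₀) = (1.447×10^-3)²/(2×4π×10⁻⁷) = 0.8328 J/m³.

u ≈ 0.833 J/m³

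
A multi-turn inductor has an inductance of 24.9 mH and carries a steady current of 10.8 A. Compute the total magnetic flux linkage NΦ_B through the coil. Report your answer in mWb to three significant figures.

From L = NΦ_B/I, the flux linkage is NΦ_B = LI.
NΦ_B = (2.490×10^-2 H)(10.8 A) = 0.2689 Wb.

NΦ_B ≈ 269 mWb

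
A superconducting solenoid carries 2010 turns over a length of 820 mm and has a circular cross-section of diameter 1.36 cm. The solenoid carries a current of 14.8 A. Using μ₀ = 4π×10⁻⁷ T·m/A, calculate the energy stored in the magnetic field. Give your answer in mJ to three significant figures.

A = π(d/2)² = π(6.800×10^-3 m)² = 1.453×10^-4 m².
L = μ₀N²A/ℓ = (4π×10⁻⁷)(2010)²(1.453×10^-4)/(0.82) = 8.994×10^-4 H.
U = ½LI² = ½(8.994×10^-4)(14.8)² = 9.850×10^-2 J.

U ≈ 98.5 mJ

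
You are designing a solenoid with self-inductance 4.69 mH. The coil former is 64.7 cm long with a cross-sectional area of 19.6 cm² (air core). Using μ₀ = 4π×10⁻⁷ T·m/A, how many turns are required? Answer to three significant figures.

A = 19.6 cm² = 1.960×10^-3 m².
From L = μ₀N²A/ℓ, N = √(Lℓ / (μ₀A)).
N = √[(4.690×10^-3)(0.647) / ((4π×10⁻⁷)×1.960×10^-3)] = √(1.232×10^6) ≈ 1110.0.

N ≈ 1110 turns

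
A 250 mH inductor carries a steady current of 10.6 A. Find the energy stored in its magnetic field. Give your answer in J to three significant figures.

Stored magnetic energy: U = ½LI².
U = ½(0.25 H)(10.6 A)² = 14.04 J.

U ≈ 14.0 J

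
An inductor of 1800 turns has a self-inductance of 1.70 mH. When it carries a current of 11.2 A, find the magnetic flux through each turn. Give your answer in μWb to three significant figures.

Φ_B ≈ 10.6 μWb

From L = NΦ_B/I, the flux per turn is Φ_B = LI/N.
Φ_B = (1.700×10^-3 H)(11.2 A)/1800 = 1.058×10^-5 Wb.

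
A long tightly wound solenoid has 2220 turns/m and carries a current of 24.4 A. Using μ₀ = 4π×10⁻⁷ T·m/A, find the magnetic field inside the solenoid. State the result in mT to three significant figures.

Inside a long solenoid, B = μ₀nI.
B = (4π×10⁻⁷)(2.220×10^3 m⁻¹)(24.4 A) = 6.807×10^-2 T.

B ≈ 68.1 mT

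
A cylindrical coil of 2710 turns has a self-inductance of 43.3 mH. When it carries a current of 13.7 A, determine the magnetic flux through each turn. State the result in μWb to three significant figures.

From L = NΦ_B/I, the flux per turn is Φ_B = LI/N.
Φ_B = (4.330×10^-2 H)(13.7 A)/2710 = 2.189×10^-4 Wb.

Φ_B ≈ 219 μWb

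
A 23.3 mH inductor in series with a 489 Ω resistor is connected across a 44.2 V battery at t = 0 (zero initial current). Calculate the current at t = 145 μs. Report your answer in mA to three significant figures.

I ≈ 86.1 mA

τ = L/R = 2.330×10^-2/489 = 4.7648×10^-5 s; final current I_∞ = ε/R = 44.2/489 = 9.039×10^-2 A.
I(t) = I_∞(1 − e^(−t/τ)) with t/τ = 3.043.
I = (9.039×10^-2)(1 − e^(−3.043)) = 8.608×10^-2 A.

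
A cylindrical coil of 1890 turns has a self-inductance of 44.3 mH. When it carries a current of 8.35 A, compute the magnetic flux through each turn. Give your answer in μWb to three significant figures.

Φ_B ≈ 196 μWb

From L = NΦ_B/I, the flux per turn is Φ_B = LI/N.
Φ_B = (4.430×10^-2 H)(8.35 A)/1890 = 1.957×10^-4 Wb.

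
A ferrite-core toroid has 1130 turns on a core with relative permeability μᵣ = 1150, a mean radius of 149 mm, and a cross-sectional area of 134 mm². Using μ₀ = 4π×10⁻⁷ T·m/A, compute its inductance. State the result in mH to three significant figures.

L ≈ 264 mH

For a thin toroid, L = μ₀μᵣN²A/(2πR).
L = (4π×10⁻⁷)(1150)(1130)²(1.340×10^-4) / (2π×0.149 m) = 0.2641 H.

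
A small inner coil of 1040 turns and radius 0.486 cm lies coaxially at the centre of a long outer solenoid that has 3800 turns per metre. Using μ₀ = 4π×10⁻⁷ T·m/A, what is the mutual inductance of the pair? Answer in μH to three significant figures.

The outer solenoid produces a uniform field B₁ = μ₀n₁I₁ across the inner coil,
so the flux linkage is N₂Φ = N₂B₁A₂ = μ₀n₁N₂A₂·I₁, giving M = μ₀n₁N₂A₂.
A₂ = πr² = π(4.860×10^-3 m)² = 7.420×10^-5 m².
M = (4π×10⁻⁷)(3800)(1040)(7.420×10^-5) = 3.685×10^-4 H.

M ≈ 369 μH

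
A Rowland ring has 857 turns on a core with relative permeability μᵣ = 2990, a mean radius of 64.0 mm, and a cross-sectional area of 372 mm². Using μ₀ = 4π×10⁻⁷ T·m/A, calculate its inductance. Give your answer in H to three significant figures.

For a thin toroid, L = μ₀μᵣN²A/(2πR).
L = (4π×10⁻⁷)(2990)(857)²(3.720×10^-4) / (2π×6.400×10^-2 m) = 2.553 H.

L ≈ 2.55 H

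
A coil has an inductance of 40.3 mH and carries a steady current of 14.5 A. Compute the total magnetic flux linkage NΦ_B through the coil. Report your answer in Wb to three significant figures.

From L = NΦ_B/I, the flux linkage is NΦ_B = LI.
NΦ_B = (4.030×10^-2 H)(14.5 A) = 0.5843 Wb.

NΦ_B ≈ 0.584 Wb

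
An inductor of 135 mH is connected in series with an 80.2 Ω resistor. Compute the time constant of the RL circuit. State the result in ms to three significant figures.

τ = L/R = (0.135 H)/(80.2 Ω) = 1.683×10^-3 s.

τ ≈ 1.68 ms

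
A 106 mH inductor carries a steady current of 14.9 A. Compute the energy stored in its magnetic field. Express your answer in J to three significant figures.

Stored magnetic energy: U = ½LI².
U = ½(0.106 H)(14.9 A)² = 11.77 J.

U ≈ 11.8 J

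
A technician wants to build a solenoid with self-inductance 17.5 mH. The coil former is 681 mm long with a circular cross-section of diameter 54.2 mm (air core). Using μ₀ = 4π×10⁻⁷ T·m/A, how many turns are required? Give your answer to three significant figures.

A = π(d/2)² = π(2.710×10^-2 m)² = 2.307×10^-3 m².
From L = μ₀N²A/ℓ, N = √(Lℓ / (μ₀A)).
N = √[(1.750×10^-2)(0.681) / ((4π×10⁻⁷)×2.307×10^-3)] = √(4.110×10^6) ≈ 2027.4.

N ≈ 2030 turns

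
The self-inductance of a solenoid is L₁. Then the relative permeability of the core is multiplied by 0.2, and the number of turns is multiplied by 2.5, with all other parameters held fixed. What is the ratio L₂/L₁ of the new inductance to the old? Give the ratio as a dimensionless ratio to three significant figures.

For a solenoid, L ∝ μᵣN²A/ℓ.
L₂/L₁ = (0.2) × (2.5)^2 = 1.25.

L₂/L₁ = 1.25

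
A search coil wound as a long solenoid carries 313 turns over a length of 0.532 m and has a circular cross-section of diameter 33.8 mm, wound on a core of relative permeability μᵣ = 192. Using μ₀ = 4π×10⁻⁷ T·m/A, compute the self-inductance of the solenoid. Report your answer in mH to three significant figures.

L ≈ 39.9 mH

A = π(d/2)² = π(1.690×10^-2 m)² = 8.973×10^-4 m².
For a long solenoid, L = μ₀μᵣN²A/ℓ.
L = (4π×10⁻⁷)(192)(313)²(8.973×10^-4)/(0.532 m) = 3.987×10^-2 H.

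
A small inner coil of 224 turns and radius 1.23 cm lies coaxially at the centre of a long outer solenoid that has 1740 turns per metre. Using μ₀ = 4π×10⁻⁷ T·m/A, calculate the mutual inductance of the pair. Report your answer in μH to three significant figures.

The outer solenoid produces a uniform field B₁ = μ₀n₁I₁ across the inner coil,
so the flux linkage is N₂Φ = N₂B₁A₂ = μ₀n₁N₂A₂·I₁, giving M = μ₀n₁N₂A₂.
A₂ = πr² = π(1.230×10^-2 m)² = 4.753×10^-4 m².
M = (4π×10⁻⁷)(1740)(224)(4.753×10^-4) = 2.328×10^-4 H.

M ≈ 233 μH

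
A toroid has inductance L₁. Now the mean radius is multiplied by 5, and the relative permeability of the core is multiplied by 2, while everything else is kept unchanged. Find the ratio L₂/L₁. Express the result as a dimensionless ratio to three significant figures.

For a toroid, L ∝ μᵣN²A/R.
L₂/L₁ = (5)^-1 × (2) = 0.400.

L₂/L₁ = 0.400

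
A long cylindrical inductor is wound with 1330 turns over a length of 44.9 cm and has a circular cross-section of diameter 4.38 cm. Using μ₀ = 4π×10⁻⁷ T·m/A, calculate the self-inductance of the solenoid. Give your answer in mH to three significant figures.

A = π(d/2)² = π(2.190×10^-2 m)² = 1.507×10^-3 m².
For a long solenoid, L = μ₀N²A/ℓ.
L = (4π×10⁻⁷)(1330)²(1.507×10^-3)/(0.449 m) = 7.459×10^-3 H.

L ≈ 7.46 mH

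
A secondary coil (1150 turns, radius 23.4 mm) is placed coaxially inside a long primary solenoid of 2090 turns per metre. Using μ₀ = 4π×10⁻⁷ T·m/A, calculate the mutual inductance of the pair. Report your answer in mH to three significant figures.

M ≈ 5.20 mH

The outer solenoid produces a uniform field B₁ = μ₀n₁I₁ across the inner coil,
so the flux linkage is N₂Φ = N₂B₁A₂ = μ₀n₁N₂A₂·I₁, giving M = μ₀n₁N₂A₂.
A₂ = πr² = π(2.340×10^-2 m)² = 1.720×10^-3 m².
M = (4π×10⁻⁷)(2090)(1150)(1.720×10^-3) = 5.196×10^-3 H.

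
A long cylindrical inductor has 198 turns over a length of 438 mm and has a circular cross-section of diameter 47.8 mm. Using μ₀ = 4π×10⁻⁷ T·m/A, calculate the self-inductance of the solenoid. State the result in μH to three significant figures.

A = π(d/2)² = π(2.390×10^-2 m)² = 1.7945×10^-3 m².
For a long solenoid, L = μ₀N²A/ℓ.
L = (4π×10⁻⁷)(198)²(1.7945×10^-3)/(0.438 m) = 2.018×10^-4 H.

L ≈ 202 μH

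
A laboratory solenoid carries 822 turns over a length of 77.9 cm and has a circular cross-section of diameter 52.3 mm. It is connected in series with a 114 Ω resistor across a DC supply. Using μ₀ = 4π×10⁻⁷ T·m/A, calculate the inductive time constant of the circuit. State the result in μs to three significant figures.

A = π(d/2)² = π(2.615×10^-2 m)² = 2.148×10^-3 m².
L = μ₀N²A/ℓ = (4π×10⁻⁷)(822)²(2.148×10^-3)/(0.779) = 2.342×10^-3 H.
τ = L/R = (2.342×10^-3)/(114) = 2.054×10^-5 s.

τ ≈ 20.5 μs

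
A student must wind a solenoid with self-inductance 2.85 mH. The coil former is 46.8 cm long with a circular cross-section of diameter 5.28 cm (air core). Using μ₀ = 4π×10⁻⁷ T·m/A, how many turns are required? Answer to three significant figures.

A = π(d/2)² = π(2.640×10^-2 m)² = 2.190×10^-3 m².
From L = μ₀N²A/ℓ, N = √(Lℓ / (μ₀A)).
N = √[(2.850×10^-3)(0.468) / ((4π×10⁻⁷)×2.190×10^-3)] = √(4.848×10^5) ≈ 696.2.

N ≈ 696 turns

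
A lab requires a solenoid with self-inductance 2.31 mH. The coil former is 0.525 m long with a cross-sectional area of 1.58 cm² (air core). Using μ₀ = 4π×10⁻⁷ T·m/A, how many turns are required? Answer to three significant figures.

N ≈ 2470 turns

A = 1.58 cm² = 1.580×10^-4 m².
From L = μ₀N²A/ℓ, N = √(Lℓ / (μ₀A)).
N = √[(2.310×10^-3)(0.525) / ((4π×10⁻⁷)×1.580×10^-4)] = √(6.108×10^6) ≈ 2471.5.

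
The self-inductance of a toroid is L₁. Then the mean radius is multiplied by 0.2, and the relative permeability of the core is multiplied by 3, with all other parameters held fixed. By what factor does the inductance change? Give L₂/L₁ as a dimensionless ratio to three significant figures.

L₂/L₁ = 15.0

For a toroid, L ∝ μᵣN²A/R.
L₂/L₁ = (0.2)^-1 × (3) = 15.0.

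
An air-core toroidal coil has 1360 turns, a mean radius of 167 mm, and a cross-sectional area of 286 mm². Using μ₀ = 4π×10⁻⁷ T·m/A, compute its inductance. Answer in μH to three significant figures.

L ≈ 634 μH

For a thin toroid, L = μ₀N²A/(2πR).
L = (4π×10⁻⁷)(1360)²(2.860×10^-4) / (2π×0.167 m) = 6.335×10^-4 H.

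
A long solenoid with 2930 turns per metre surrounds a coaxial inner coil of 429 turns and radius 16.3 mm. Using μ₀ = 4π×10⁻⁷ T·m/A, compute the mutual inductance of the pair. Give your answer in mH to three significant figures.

The outer solenoid produces a uniform field B₁ = μ₀n₁I₁ across the inner coil,
so the flux linkage is N₂Φ = N₂B₁A₂ = μ₀n₁N₂A₂·I₁, giving M = μ₀n₁N₂A₂.
A₂ = πr² = π(1.630×10^-2 m)² = 8.347×10^-4 m².
M = (4π×10⁻⁷)(2930)(429)(8.347×10^-4) = 1.318×10^-3 H.

M ≈ 1.32 mH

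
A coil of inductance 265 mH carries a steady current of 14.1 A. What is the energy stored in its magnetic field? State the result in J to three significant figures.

U ≈ 26.3 J

Stored magnetic energy: U = ½LI².
U = ½(0.265 H)(14.1 A)² = 26.34 J.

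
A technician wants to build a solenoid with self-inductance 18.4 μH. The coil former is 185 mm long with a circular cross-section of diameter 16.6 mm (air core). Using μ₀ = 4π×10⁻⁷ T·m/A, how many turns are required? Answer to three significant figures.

N ≈ 112 turns

A = π(d/2)² = π(8.300×10^-3 m)² = 2.164×10^-4 m².
From L = μ₀N²A/ℓ, N = √(Lℓ / (μ₀A)).
N = √[(1.840×10^-5)(0.185) / ((4π×10⁻⁷)×2.164×10^-4)] = √(1.252×10^4) ≈ 111.9.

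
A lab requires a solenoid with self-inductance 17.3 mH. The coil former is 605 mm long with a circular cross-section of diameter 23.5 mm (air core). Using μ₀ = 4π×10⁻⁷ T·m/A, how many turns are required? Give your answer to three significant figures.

A = π(d/2)² = π(1.175×10^-2 m)² = 4.337×10^-4 m².
From L = μ₀N²A/ℓ, N = √(Lℓ / (μ₀A)).
N = √[(1.730×10^-2)(0.605) / ((4π×10⁻⁷)×4.337×10^-4)] = √(1.920×10^7) ≈ 4382.1.

N ≈ 4380 turns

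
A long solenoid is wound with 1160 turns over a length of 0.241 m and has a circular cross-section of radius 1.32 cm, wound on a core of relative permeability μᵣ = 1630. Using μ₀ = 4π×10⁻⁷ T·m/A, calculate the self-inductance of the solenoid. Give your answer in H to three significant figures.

A = πr² = π(1.320×10^-2 m)² = 5.474×10^-4 m².
For a long solenoid, L = μ₀μᵣN²A/ℓ.
L = (4π×10⁻⁷)(1630)(1160)²(5.474×10^-4)/(0.241 m) = 6.26 H.

L ≈ 6.26 H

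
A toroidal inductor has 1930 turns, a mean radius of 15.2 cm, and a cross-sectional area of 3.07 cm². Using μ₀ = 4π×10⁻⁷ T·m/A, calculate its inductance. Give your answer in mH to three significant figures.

L ≈ 1.50 mH

For a thin toroid, L = μ₀N²A/(2πR).
L = (4π×10⁻⁷)(1930)²(3.070×10^-4) / (2π×0.152 m) = 1.5047×10^-3 H.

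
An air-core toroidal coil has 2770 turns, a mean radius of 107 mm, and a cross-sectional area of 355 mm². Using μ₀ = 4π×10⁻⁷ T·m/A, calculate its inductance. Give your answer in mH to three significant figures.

L ≈ 5.09 mH

For a thin toroid, L = μ₀N²A/(2πR).
L = (4π×10⁻⁷)(2770)²(3.550×10^-4) / (2π×0.107 m) = 5.091×10^-3 H.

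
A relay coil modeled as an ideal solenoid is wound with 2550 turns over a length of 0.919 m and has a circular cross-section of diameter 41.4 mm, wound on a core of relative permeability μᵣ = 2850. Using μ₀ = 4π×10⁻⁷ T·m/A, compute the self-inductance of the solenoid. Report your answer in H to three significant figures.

A = π(d/2)² = π(2.070×10^-2 m)² = 1.346×10^-3 m².
For a long solenoid, L = μ₀μᵣN²A/ℓ.
L = (4π×10⁻⁷)(2850)(2550)²(1.346×10^-3)/(0.919 m) = 34.11 H.

L ≈ 34.1 H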